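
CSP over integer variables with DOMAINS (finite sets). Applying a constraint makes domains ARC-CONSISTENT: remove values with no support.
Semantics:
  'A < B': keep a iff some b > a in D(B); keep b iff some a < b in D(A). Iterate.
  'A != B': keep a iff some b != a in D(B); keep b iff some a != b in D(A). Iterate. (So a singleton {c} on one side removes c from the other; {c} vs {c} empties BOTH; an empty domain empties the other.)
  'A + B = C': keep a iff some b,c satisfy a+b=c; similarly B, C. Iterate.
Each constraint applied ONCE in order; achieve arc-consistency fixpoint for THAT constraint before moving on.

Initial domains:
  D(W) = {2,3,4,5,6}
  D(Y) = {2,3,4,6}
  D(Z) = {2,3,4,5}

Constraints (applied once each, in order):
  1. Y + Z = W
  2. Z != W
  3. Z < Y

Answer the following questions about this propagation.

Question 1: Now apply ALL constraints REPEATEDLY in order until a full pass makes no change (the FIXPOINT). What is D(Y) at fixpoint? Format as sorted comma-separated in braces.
Answer: {3,4}

Derivation:
pass 0 (initial): D(Y)={2,3,4,6}
pass 1: W {2,3,4,5,6}->{4,5,6}; Y {2,3,4,6}->{3,4}; Z {2,3,4,5}->{2,3}
pass 2: W {4,5,6}->{5,6}
pass 3: no change
Fixpoint after 3 passes: D(Y) = {3,4}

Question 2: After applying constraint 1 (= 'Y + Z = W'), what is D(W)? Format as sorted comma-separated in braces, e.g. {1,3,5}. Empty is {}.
Constraint 1 (Y + Z = W) on D(Y)={2,3,4,6} D(Z)={2,3,4,5} D(W)={2,3,4,5,6}: Y {2,3,4,6}->{2,3,4}; Z {2,3,4,5}->{2,3,4}; W {2,3,4,5,6}->{4,5,6}
So after constraint 1: D(W) = {4,5,6}

Answer: {4,5,6}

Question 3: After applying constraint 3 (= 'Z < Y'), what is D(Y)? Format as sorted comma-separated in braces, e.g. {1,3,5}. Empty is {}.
Answer: {3,4}

Derivation:
Constraint 1 (Y + Z = W) on D(Y)={2,3,4,6} D(Z)={2,3,4,5} D(W)={2,3,4,5,6}: Y {2,3,4,6}->{2,3,4}; Z {2,3,4,5}->{2,3,4}; W {2,3,4,5,6}->{4,5,6}
Constraint 2 (Z != W) on D(Z)={2,3,4} D(W)={4,5,6}: no change
Constraint 3 (Z < Y) on D(Z)={2,3,4} D(Y)={2,3,4}: Z {2,3,4}->{2,3}; Y {2,3,4}->{3,4}
So after constraint 3: D(Y) = {3,4}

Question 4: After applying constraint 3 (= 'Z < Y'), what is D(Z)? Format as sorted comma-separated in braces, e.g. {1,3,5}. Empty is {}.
Constraint 1 (Y + Z = W) on D(Y)={2,3,4,6} D(Z)={2,3,4,5} D(W)={2,3,4,5,6}: Y {2,3,4,6}->{2,3,4}; Z {2,3,4,5}->{2,3,4}; W {2,3,4,5,6}->{4,5,6}
Constraint 2 (Z != W) on D(Z)={2,3,4} D(W)={4,5,6}: no change
Constraint 3 (Z < Y) on D(Z)={2,3,4} D(Y)={2,3,4}: Z {2,3,4}->{2,3}; Y {2,3,4}->{3,4}
So after constraint 3: D(Z) = {2,3}

Answer: {2,3}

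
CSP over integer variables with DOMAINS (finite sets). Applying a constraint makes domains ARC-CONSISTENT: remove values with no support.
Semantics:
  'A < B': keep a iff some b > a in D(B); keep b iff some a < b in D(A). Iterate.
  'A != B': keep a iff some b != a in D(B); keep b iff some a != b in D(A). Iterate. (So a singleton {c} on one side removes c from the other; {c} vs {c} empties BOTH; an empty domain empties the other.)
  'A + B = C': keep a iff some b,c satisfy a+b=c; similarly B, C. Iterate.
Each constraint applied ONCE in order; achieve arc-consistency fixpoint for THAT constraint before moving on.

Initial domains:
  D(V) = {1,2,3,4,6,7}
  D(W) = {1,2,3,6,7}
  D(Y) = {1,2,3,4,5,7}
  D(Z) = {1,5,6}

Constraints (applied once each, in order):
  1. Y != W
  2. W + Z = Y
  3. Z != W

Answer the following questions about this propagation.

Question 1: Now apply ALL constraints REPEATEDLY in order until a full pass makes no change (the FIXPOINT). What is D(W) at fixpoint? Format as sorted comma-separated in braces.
pass 0 (initial): D(W)={1,2,3,6,7}
pass 1: W {1,2,3,6,7}->{1,2,3,6}; Y {1,2,3,4,5,7}->{2,3,4,7}
pass 2: no change
Fixpoint after 2 passes: D(W) = {1,2,3,6}

Answer: {1,2,3,6}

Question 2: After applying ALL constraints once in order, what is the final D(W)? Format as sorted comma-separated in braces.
Constraint 1 (Y != W) on D(Y)={1,2,3,4,5,7} D(W)={1,2,3,6,7}: no change
Constraint 2 (W + Z = Y) on D(W)={1,2,3,6,7} D(Z)={1,5,6} D(Y)={1,2,3,4,5,7}: W {1,2,3,6,7}->{1,2,3,6}; Y {1,2,3,4,5,7}->{2,3,4,7}
Constraint 3 (Z != W) on D(Z)={1,5,6} D(W)={1,2,3,6}: no change
So after all 3 constraints: D(W) = {1,2,3,6}

Answer: {1,2,3,6}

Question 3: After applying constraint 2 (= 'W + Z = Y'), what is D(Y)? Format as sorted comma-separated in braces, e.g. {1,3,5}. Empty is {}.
Constraint 1 (Y != W) on D(Y)={1,2,3,4,5,7} D(W)={1,2,3,6,7}: no change
Constraint 2 (W + Z = Y) on D(W)={1,2,3,6,7} D(Z)={1,5,6} D(Y)={1,2,3,4,5,7}: W {1,2,3,6,7}->{1,2,3,6}; Y {1,2,3,4,5,7}->{2,3,4,7}
So after constraint 2: D(Y) = {2,3,4,7}

Answer: {2,3,4,7}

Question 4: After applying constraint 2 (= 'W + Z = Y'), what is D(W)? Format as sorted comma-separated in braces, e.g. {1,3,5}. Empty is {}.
Answer: {1,2,3,6}

Derivation:
Constraint 1 (Y != W) on D(Y)={1,2,3,4,5,7} D(W)={1,2,3,6,7}: no change
Constraint 2 (W + Z = Y) on D(W)={1,2,3,6,7} D(Z)={1,5,6} D(Y)={1,2,3,4,5,7}: W {1,2,3,6,7}->{1,2,3,6}; Y {1,2,3,4,5,7}->{2,3,4,7}
So after constraint 2: D(W) = {1,2,3,6}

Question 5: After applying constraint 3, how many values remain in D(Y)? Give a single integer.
Constraint 1 (Y != W) on D(Y)={1,2,3,4,5,7} D(W)={1,2,3,6,7}: no change
Constraint 2 (W + Z = Y) on D(W)={1,2,3,6,7} D(Z)={1,5,6} D(Y)={1,2,3,4,5,7}: W {1,2,3,6,7}->{1,2,3,6}; Y {1,2,3,4,5,7}->{2,3,4,7}
Constraint 3 (Z != W) on D(Z)={1,5,6} D(W)={1,2,3,6}: no change
So after constraint 3: D(Y)={2,3,4,7}, size = 4

Answer: 4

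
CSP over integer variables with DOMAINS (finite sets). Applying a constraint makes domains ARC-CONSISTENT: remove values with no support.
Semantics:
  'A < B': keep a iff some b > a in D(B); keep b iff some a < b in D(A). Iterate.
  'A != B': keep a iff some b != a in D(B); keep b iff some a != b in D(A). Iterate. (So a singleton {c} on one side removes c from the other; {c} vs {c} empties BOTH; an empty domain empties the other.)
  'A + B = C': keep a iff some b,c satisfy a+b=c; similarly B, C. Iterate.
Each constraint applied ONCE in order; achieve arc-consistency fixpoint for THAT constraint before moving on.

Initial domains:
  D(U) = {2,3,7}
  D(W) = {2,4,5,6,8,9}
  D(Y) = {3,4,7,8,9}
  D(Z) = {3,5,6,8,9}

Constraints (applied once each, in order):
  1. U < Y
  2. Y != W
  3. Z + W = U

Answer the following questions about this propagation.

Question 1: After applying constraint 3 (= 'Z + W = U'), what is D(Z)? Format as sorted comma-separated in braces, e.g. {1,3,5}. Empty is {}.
Answer: {3,5}

Derivation:
Constraint 1 (U < Y) on D(U)={2,3,7} D(Y)={3,4,7,8,9}: no change
Constraint 2 (Y != W) on D(Y)={3,4,7,8,9} D(W)={2,4,5,6,8,9}: no change
Constraint 3 (Z + W = U) on D(Z)={3,5,6,8,9} D(W)={2,4,5,6,8,9} D(U)={2,3,7}: Z {3,5,6,8,9}->{3,5}; W {2,4,5,6,8,9}->{2,4}; U {2,3,7}->{7}
So after constraint 3: D(Z) = {3,5}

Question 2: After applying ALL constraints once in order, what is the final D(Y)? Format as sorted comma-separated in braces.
Answer: {3,4,7,8,9}

Derivation:
Constraint 1 (U < Y) on D(U)={2,3,7} D(Y)={3,4,7,8,9}: no change
Constraint 2 (Y != W) on D(Y)={3,4,7,8,9} D(W)={2,4,5,6,8,9}: no change
Constraint 3 (Z + W = U) on D(Z)={3,5,6,8,9} D(W)={2,4,5,6,8,9} D(U)={2,3,7}: Z {3,5,6,8,9}->{3,5}; W {2,4,5,6,8,9}->{2,4}; U {2,3,7}->{7}
So after all 3 constraints: D(Y) = {3,4,7,8,9}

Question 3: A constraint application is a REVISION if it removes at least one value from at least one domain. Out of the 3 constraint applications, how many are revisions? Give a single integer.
Constraint 1 (U < Y) on D(U)={2,3,7} D(Y)={3,4,7,8,9}: no change => not a revision
Constraint 2 (Y != W) on D(Y)={3,4,7,8,9} D(W)={2,4,5,6,8,9}: no change => not a revision
Constraint 3 (Z + W = U) on D(Z)={3,5,6,8,9} D(W)={2,4,5,6,8,9} D(U)={2,3,7}: Z {3,5,6,8,9}->{3,5}; W {2,4,5,6,8,9}->{2,4}; U {2,3,7}->{7} => REVISION
Total revisions = 1

Answer: 1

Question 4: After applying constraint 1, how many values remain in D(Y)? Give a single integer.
Constraint 1 (U < Y) on D(U)={2,3,7} D(Y)={3,4,7,8,9}: no change
So after constraint 1: D(Y)={3,4,7,8,9}, size = 5

Answer: 5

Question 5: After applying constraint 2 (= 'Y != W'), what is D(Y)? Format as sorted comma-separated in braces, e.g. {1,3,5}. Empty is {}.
Answer: {3,4,7,8,9}

Derivation:
Constraint 1 (U < Y) on D(U)={2,3,7} D(Y)={3,4,7,8,9}: no change
Constraint 2 (Y != W) on D(Y)={3,4,7,8,9} D(W)={2,4,5,6,8,9}: no change
So after constraint 2: D(Y) = {3,4,7,8,9}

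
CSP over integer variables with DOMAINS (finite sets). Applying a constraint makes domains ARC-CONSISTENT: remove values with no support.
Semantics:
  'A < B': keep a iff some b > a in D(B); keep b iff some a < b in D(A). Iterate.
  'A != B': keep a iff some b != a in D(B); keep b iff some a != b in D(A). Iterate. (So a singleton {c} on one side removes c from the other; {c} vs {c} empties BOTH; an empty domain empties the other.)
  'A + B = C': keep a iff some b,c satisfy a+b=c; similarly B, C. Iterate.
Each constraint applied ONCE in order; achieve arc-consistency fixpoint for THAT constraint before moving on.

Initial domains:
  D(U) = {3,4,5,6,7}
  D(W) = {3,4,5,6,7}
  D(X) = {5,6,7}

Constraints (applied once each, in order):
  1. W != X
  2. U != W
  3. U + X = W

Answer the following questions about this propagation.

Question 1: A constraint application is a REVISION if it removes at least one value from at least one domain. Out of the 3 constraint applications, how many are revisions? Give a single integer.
Answer: 1

Derivation:
Constraint 1 (W != X) on D(W)={3,4,5,6,7} D(X)={5,6,7}: no change => not a revision
Constraint 2 (U != W) on D(U)={3,4,5,6,7} D(W)={3,4,5,6,7}: no change => not a revision
Constraint 3 (U + X = W) on D(U)={3,4,5,6,7} D(X)={5,6,7} D(W)={3,4,5,6,7}: U {3,4,5,6,7}->{}; X {5,6,7}->{}; W {3,4,5,6,7}->{} => REVISION
Total revisions = 1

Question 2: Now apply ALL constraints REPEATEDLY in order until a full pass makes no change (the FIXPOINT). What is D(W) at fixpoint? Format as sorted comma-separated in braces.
Answer: {}

Derivation:
pass 0 (initial): D(W)={3,4,5,6,7}
pass 1: U {3,4,5,6,7}->{}; W {3,4,5,6,7}->{}; X {5,6,7}->{}
pass 2: no change
Fixpoint after 2 passes: D(W) = {}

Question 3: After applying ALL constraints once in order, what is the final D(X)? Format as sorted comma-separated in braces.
Constraint 1 (W != X) on D(W)={3,4,5,6,7} D(X)={5,6,7}: no change
Constraint 2 (U != W) on D(U)={3,4,5,6,7} D(W)={3,4,5,6,7}: no change
Constraint 3 (U + X = W) on D(U)={3,4,5,6,7} D(X)={5,6,7} D(W)={3,4,5,6,7}: U {3,4,5,6,7}->{}; X {5,6,7}->{}; W {3,4,5,6,7}->{}
So after all 3 constraints: D(X) = {}

Answer: {}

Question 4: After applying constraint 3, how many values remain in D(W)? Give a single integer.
Answer: 0

Derivation:
Constraint 1 (W != X) on D(W)={3,4,5,6,7} D(X)={5,6,7}: no change
Constraint 2 (U != W) on D(U)={3,4,5,6,7} D(W)={3,4,5,6,7}: no change
Constraint 3 (U + X = W) on D(U)={3,4,5,6,7} D(X)={5,6,7} D(W)={3,4,5,6,7}: U {3,4,5,6,7}->{}; X {5,6,7}->{}; W {3,4,5,6,7}->{}
So after constraint 3: D(W)={}, size = 0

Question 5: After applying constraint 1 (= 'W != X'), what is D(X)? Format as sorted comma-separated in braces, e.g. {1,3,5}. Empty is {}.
Constraint 1 (W != X) on D(W)={3,4,5,6,7} D(X)={5,6,7}: no change
So after constraint 1: D(X) = {5,6,7}

Answer: {5,6,7}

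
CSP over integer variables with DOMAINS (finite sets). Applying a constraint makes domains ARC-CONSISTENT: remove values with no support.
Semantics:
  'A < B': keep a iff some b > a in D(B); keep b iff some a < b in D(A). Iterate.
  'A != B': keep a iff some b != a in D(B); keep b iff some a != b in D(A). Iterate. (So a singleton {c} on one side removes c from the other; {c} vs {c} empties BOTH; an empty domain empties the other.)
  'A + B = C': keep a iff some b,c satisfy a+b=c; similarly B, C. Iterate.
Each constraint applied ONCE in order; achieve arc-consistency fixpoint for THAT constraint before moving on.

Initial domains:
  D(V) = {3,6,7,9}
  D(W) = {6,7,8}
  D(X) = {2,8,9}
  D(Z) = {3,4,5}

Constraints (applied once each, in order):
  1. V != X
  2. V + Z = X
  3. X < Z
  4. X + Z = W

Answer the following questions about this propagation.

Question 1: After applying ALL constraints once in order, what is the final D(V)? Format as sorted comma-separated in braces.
Answer: {3,6}

Derivation:
Constraint 1 (V != X) on D(V)={3,6,7,9} D(X)={2,8,9}: no change
Constraint 2 (V + Z = X) on D(V)={3,6,7,9} D(Z)={3,4,5} D(X)={2,8,9}: V {3,6,7,9}->{3,6}; Z {3,4,5}->{3,5}; X {2,8,9}->{8,9}
Constraint 3 (X < Z) on D(X)={8,9} D(Z)={3,5}: X {8,9}->{}; Z {3,5}->{}
Constraint 4 (X + Z = W) on D(X)={} D(Z)={} D(W)={6,7,8}: W {6,7,8}->{}
So after all 4 constraints: D(V) = {3,6}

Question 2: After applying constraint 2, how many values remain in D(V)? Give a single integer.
Answer: 2

Derivation:
Constraint 1 (V != X) on D(V)={3,6,7,9} D(X)={2,8,9}: no change
Constraint 2 (V + Z = X) on D(V)={3,6,7,9} D(Z)={3,4,5} D(X)={2,8,9}: V {3,6,7,9}->{3,6}; Z {3,4,5}->{3,5}; X {2,8,9}->{8,9}
So after constraint 2: D(V)={3,6}, size = 2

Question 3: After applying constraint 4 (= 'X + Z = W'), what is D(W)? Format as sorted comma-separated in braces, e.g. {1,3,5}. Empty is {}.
Answer: {}

Derivation:
Constraint 1 (V != X) on D(V)={3,6,7,9} D(X)={2,8,9}: no change
Constraint 2 (V + Z = X) on D(V)={3,6,7,9} D(Z)={3,4,5} D(X)={2,8,9}: V {3,6,7,9}->{3,6}; Z {3,4,5}->{3,5}; X {2,8,9}->{8,9}
Constraint 3 (X < Z) on D(X)={8,9} D(Z)={3,5}: X {8,9}->{}; Z {3,5}->{}
Constraint 4 (X + Z = W) on D(X)={} D(Z)={} D(W)={6,7,8}: W {6,7,8}->{}
So after constraint 4: D(W) = {}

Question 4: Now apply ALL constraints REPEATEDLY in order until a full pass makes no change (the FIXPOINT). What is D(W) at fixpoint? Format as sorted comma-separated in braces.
pass 0 (initial): D(W)={6,7,8}
pass 1: V {3,6,7,9}->{3,6}; W {6,7,8}->{}; X {2,8,9}->{}; Z {3,4,5}->{}
pass 2: V {3,6}->{}
pass 3: no change
Fixpoint after 3 passes: D(W) = {}

Answer: {}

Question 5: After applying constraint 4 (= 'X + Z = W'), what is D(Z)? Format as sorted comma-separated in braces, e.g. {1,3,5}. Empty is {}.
Constraint 1 (V != X) on D(V)={3,6,7,9} D(X)={2,8,9}: no change
Constraint 2 (V + Z = X) on D(V)={3,6,7,9} D(Z)={3,4,5} D(X)={2,8,9}: V {3,6,7,9}->{3,6}; Z {3,4,5}->{3,5}; X {2,8,9}->{8,9}
Constraint 3 (X < Z) on D(X)={8,9} D(Z)={3,5}: X {8,9}->{}; Z {3,5}->{}
Constraint 4 (X + Z = W) on D(X)={} D(Z)={} D(W)={6,7,8}: W {6,7,8}->{}
So after constraint 4: D(Z) = {}

Answer: {}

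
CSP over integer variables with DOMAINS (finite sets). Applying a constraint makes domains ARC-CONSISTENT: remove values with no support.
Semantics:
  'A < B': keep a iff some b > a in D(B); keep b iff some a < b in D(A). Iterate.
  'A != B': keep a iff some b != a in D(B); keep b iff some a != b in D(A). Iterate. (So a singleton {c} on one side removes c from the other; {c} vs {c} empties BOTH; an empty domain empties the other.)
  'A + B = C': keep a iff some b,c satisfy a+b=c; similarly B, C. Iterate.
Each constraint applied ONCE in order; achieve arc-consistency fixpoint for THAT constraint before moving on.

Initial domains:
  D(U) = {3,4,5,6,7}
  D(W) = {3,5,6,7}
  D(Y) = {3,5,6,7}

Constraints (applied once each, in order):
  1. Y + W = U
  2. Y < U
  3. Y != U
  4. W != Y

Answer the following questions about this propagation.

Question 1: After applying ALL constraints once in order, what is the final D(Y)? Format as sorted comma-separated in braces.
Constraint 1 (Y + W = U) on D(Y)={3,5,6,7} D(W)={3,5,6,7} D(U)={3,4,5,6,7}: Y {3,5,6,7}->{3}; W {3,5,6,7}->{3}; U {3,4,5,6,7}->{6}
Constraint 2 (Y < U) on D(Y)={3} D(U)={6}: no change
Constraint 3 (Y != U) on D(Y)={3} D(U)={6}: no change
Constraint 4 (W != Y) on D(W)={3} D(Y)={3}: W {3}->{}; Y {3}->{}
So after all 4 constraints: D(Y) = {}

Answer: {}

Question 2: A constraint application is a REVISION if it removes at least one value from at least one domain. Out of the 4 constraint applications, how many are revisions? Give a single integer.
Constraint 1 (Y + W = U) on D(Y)={3,5,6,7} D(W)={3,5,6,7} D(U)={3,4,5,6,7}: Y {3,5,6,7}->{3}; W {3,5,6,7}->{3}; U {3,4,5,6,7}->{6} => REVISION
Constraint 2 (Y < U) on D(Y)={3} D(U)={6}: no change => not a revision
Constraint 3 (Y != U) on D(Y)={3} D(U)={6}: no change => not a revision
Constraint 4 (W != Y) on D(W)={3} D(Y)={3}: W {3}->{}; Y {3}->{} => REVISION
Total revisions = 2

Answer: 2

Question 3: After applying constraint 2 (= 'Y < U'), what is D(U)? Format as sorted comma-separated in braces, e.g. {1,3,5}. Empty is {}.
Constraint 1 (Y + W = U) on D(Y)={3,5,6,7} D(W)={3,5,6,7} D(U)={3,4,5,6,7}: Y {3,5,6,7}->{3}; W {3,5,6,7}->{3}; U {3,4,5,6,7}->{6}
Constraint 2 (Y < U) on D(Y)={3} D(U)={6}: no change
So after constraint 2: D(U) = {6}

Answer: {6}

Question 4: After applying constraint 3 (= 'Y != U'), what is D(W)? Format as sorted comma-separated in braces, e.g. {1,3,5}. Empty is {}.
Answer: {3}

Derivation:
Constraint 1 (Y + W = U) on D(Y)={3,5,6,7} D(W)={3,5,6,7} D(U)={3,4,5,6,7}: Y {3,5,6,7}->{3}; W {3,5,6,7}->{3}; U {3,4,5,6,7}->{6}
Constraint 2 (Y < U) on D(Y)={3} D(U)={6}: no change
Constraint 3 (Y != U) on D(Y)={3} D(U)={6}: no change
So after constraint 3: D(W) = {3}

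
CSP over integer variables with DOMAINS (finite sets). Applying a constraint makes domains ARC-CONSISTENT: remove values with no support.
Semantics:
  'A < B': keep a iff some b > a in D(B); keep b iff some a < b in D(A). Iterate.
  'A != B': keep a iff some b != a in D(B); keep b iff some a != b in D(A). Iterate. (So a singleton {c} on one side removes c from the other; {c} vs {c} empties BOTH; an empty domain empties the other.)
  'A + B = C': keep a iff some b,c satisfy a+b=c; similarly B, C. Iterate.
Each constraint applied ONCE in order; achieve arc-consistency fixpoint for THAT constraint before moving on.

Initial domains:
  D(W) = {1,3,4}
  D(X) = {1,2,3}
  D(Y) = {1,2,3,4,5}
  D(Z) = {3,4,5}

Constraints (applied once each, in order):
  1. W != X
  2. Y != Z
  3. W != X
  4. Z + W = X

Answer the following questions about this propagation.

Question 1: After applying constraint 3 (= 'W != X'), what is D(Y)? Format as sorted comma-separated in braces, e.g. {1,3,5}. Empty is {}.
Answer: {1,2,3,4,5}

Derivation:
Constraint 1 (W != X) on D(W)={1,3,4} D(X)={1,2,3}: no change
Constraint 2 (Y != Z) on D(Y)={1,2,3,4,5} D(Z)={3,4,5}: no change
Constraint 3 (W != X) on D(W)={1,3,4} D(X)={1,2,3}: no change
So after constraint 3: D(Y) = {1,2,3,4,5}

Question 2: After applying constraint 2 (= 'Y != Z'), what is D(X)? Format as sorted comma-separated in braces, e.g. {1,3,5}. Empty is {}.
Constraint 1 (W != X) on D(W)={1,3,4} D(X)={1,2,3}: no change
Constraint 2 (Y != Z) on D(Y)={1,2,3,4,5} D(Z)={3,4,5}: no change
So after constraint 2: D(X) = {1,2,3}

Answer: {1,2,3}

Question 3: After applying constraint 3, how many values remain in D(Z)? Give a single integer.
Constraint 1 (W != X) on D(W)={1,3,4} D(X)={1,2,3}: no change
Constraint 2 (Y != Z) on D(Y)={1,2,3,4,5} D(Z)={3,4,5}: no change
Constraint 3 (W != X) on D(W)={1,3,4} D(X)={1,2,3}: no change
So after constraint 3: D(Z)={3,4,5}, size = 3

Answer: 3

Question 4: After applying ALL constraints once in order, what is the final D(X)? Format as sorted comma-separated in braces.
Answer: {}

Derivation:
Constraint 1 (W != X) on D(W)={1,3,4} D(X)={1,2,3}: no change
Constraint 2 (Y != Z) on D(Y)={1,2,3,4,5} D(Z)={3,4,5}: no change
Constraint 3 (W != X) on D(W)={1,3,4} D(X)={1,2,3}: no change
Constraint 4 (Z + W = X) on D(Z)={3,4,5} D(W)={1,3,4} D(X)={1,2,3}: Z {3,4,5}->{}; W {1,3,4}->{}; X {1,2,3}->{}
So after all 4 constraints: D(X) = {}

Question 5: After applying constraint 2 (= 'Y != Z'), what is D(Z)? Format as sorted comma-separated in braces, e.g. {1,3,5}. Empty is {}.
Answer: {3,4,5}

Derivation:
Constraint 1 (W != X) on D(W)={1,3,4} D(X)={1,2,3}: no change
Constraint 2 (Y != Z) on D(Y)={1,2,3,4,5} D(Z)={3,4,5}: no change
So after constraint 2: D(Z) = {3,4,5}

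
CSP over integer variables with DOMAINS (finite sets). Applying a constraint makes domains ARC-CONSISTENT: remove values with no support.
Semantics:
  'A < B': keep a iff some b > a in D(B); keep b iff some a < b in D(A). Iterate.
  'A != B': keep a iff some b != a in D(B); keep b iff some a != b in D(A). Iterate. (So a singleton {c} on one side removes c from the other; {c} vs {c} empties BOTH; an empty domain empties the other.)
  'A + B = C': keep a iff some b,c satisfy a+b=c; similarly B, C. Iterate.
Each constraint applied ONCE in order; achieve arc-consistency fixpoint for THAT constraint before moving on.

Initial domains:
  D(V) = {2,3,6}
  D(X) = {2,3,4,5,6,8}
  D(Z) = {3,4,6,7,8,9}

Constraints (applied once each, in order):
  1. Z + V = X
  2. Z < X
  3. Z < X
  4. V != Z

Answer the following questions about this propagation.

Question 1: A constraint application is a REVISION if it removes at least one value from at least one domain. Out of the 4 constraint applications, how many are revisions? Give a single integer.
Answer: 1

Derivation:
Constraint 1 (Z + V = X) on D(Z)={3,4,6,7,8,9} D(V)={2,3,6} D(X)={2,3,4,5,6,8}: Z {3,4,6,7,8,9}->{3,4,6}; V {2,3,6}->{2,3}; X {2,3,4,5,6,8}->{5,6,8} => REVISION
Constraint 2 (Z < X) on D(Z)={3,4,6} D(X)={5,6,8}: no change => not a revision
Constraint 3 (Z < X) on D(Z)={3,4,6} D(X)={5,6,8}: no change => not a revision
Constraint 4 (V != Z) on D(V)={2,3} D(Z)={3,4,6}: no change => not a revision
Total revisions = 1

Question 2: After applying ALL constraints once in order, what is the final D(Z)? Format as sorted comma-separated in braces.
Answer: {3,4,6}

Derivation:
Constraint 1 (Z + V = X) on D(Z)={3,4,6,7,8,9} D(V)={2,3,6} D(X)={2,3,4,5,6,8}: Z {3,4,6,7,8,9}->{3,4,6}; V {2,3,6}->{2,3}; X {2,3,4,5,6,8}->{5,6,8}
Constraint 2 (Z < X) on D(Z)={3,4,6} D(X)={5,6,8}: no change
Constraint 3 (Z < X) on D(Z)={3,4,6} D(X)={5,6,8}: no change
Constraint 4 (V != Z) on D(V)={2,3} D(Z)={3,4,6}: no change
So after all 4 constraints: D(Z) = {3,4,6}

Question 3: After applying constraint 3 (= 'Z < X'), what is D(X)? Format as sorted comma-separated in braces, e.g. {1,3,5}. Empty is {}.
Constraint 1 (Z + V = X) on D(Z)={3,4,6,7,8,9} D(V)={2,3,6} D(X)={2,3,4,5,6,8}: Z {3,4,6,7,8,9}->{3,4,6}; V {2,3,6}->{2,3}; X {2,3,4,5,6,8}->{5,6,8}
Constraint 2 (Z < X) on D(Z)={3,4,6} D(X)={5,6,8}: no change
Constraint 3 (Z < X) on D(Z)={3,4,6} D(X)={5,6,8}: no change
So after constraint 3: D(X) = {5,6,8}

Answer: {5,6,8}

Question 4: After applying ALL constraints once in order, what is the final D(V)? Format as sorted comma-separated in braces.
Constraint 1 (Z + V = X) on D(Z)={3,4,6,7,8,9} D(V)={2,3,6} D(X)={2,3,4,5,6,8}: Z {3,4,6,7,8,9}->{3,4,6}; V {2,3,6}->{2,3}; X {2,3,4,5,6,8}->{5,6,8}
Constraint 2 (Z < X) on D(Z)={3,4,6} D(X)={5,6,8}: no change
Constraint 3 (Z < X) on D(Z)={3,4,6} D(X)={5,6,8}: no change
Constraint 4 (V != Z) on D(V)={2,3} D(Z)={3,4,6}: no change
So after all 4 constraints: D(V) = {2,3}

Answer: {2,3}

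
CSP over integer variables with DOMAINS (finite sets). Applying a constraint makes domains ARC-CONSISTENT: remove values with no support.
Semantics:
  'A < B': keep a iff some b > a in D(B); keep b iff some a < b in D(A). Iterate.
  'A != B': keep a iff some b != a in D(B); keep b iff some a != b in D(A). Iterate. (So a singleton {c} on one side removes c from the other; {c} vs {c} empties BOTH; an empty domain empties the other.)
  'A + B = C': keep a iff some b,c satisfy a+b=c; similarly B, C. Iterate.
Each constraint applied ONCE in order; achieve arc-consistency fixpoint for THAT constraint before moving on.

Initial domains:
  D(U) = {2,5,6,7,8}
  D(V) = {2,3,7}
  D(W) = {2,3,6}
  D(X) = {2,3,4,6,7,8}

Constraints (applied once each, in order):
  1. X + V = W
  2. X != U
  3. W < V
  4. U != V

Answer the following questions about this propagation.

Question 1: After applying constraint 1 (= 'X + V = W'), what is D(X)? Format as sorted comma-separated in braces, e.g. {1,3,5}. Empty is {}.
Answer: {3,4}

Derivation:
Constraint 1 (X + V = W) on D(X)={2,3,4,6,7,8} D(V)={2,3,7} D(W)={2,3,6}: X {2,3,4,6,7,8}->{3,4}; V {2,3,7}->{2,3}; W {2,3,6}->{6}
So after constraint 1: D(X) = {3,4}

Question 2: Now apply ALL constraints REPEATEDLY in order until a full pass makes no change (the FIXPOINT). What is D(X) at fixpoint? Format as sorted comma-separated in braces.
Answer: {}

Derivation:
pass 0 (initial): D(X)={2,3,4,6,7,8}
pass 1: U {2,5,6,7,8}->{}; V {2,3,7}->{}; W {2,3,6}->{}; X {2,3,4,6,7,8}->{3,4}
pass 2: X {3,4}->{}
pass 3: no change
Fixpoint after 3 passes: D(X) = {}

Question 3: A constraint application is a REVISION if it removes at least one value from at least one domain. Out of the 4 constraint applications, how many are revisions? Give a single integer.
Answer: 3

Derivation:
Constraint 1 (X + V = W) on D(X)={2,3,4,6,7,8} D(V)={2,3,7} D(W)={2,3,6}: X {2,3,4,6,7,8}->{3,4}; V {2,3,7}->{2,3}; W {2,3,6}->{6} => REVISION
Constraint 2 (X != U) on D(X)={3,4} D(U)={2,5,6,7,8}: no change => not a revision
Constraint 3 (W < V) on D(W)={6} D(V)={2,3}: W {6}->{}; V {2,3}->{} => REVISION
Constraint 4 (U != V) on D(U)={2,5,6,7,8} D(V)={}: U {2,5,6,7,8}->{} => REVISION
Total revisions = 3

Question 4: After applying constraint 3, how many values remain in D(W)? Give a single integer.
Answer: 0

Derivation:
Constraint 1 (X + V = W) on D(X)={2,3,4,6,7,8} D(V)={2,3,7} D(W)={2,3,6}: X {2,3,4,6,7,8}->{3,4}; V {2,3,7}->{2,3}; W {2,3,6}->{6}
Constraint 2 (X != U) on D(X)={3,4} D(U)={2,5,6,7,8}: no change
Constraint 3 (W < V) on D(W)={6} D(V)={2,3}: W {6}->{}; V {2,3}->{}
So after constraint 3: D(W)={}, size = 0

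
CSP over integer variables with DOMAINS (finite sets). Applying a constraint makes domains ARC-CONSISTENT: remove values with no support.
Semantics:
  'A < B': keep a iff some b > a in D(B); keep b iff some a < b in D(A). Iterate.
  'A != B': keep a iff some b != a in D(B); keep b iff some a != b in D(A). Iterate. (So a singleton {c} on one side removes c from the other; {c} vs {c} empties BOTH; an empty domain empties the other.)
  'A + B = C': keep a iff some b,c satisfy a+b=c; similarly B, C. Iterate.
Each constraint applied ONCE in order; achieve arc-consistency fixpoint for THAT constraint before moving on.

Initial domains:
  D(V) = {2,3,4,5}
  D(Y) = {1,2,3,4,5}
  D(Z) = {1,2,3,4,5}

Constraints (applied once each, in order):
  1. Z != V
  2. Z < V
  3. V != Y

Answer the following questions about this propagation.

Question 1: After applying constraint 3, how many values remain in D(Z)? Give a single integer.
Constraint 1 (Z != V) on D(Z)={1,2,3,4,5} D(V)={2,3,4,5}: no change
Constraint 2 (Z < V) on D(Z)={1,2,3,4,5} D(V)={2,3,4,5}: Z {1,2,3,4,5}->{1,2,3,4}
Constraint 3 (V != Y) on D(V)={2,3,4,5} D(Y)={1,2,3,4,5}: no change
So after constraint 3: D(Z)={1,2,3,4}, size = 4

Answer: 4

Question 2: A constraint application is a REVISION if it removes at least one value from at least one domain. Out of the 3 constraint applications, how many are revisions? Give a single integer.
Constraint 1 (Z != V) on D(Z)={1,2,3,4,5} D(V)={2,3,4,5}: no change => not a revision
Constraint 2 (Z < V) on D(Z)={1,2,3,4,5} D(V)={2,3,4,5}: Z {1,2,3,4,5}->{1,2,3,4} => REVISION
Constraint 3 (V != Y) on D(V)={2,3,4,5} D(Y)={1,2,3,4,5}: no change => not a revision
Total revisions = 1

Answer: 1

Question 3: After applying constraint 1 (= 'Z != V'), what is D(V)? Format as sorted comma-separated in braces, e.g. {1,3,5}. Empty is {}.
Constraint 1 (Z != V) on D(Z)={1,2,3,4,5} D(V)={2,3,4,5}: no change
So after constraint 1: D(V) = {2,3,4,5}

Answer: {2,3,4,5}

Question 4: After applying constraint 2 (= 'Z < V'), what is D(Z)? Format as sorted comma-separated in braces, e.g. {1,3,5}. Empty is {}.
Constraint 1 (Z != V) on D(Z)={1,2,3,4,5} D(V)={2,3,4,5}: no change
Constraint 2 (Z < V) on D(Z)={1,2,3,4,5} D(V)={2,3,4,5}: Z {1,2,3,4,5}->{1,2,3,4}
So after constraint 2: D(Z) = {1,2,3,4}

Answer: {1,2,3,4}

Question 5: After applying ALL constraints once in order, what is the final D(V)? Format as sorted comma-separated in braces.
Answer: {2,3,4,5}

Derivation:
Constraint 1 (Z != V) on D(Z)={1,2,3,4,5} D(V)={2,3,4,5}: no change
Constraint 2 (Z < V) on D(Z)={1,2,3,4,5} D(V)={2,3,4,5}: Z {1,2,3,4,5}->{1,2,3,4}
Constraint 3 (V != Y) on D(V)={2,3,4,5} D(Y)={1,2,3,4,5}: no change
So after all 3 constraints: D(V) = {2,3,4,5}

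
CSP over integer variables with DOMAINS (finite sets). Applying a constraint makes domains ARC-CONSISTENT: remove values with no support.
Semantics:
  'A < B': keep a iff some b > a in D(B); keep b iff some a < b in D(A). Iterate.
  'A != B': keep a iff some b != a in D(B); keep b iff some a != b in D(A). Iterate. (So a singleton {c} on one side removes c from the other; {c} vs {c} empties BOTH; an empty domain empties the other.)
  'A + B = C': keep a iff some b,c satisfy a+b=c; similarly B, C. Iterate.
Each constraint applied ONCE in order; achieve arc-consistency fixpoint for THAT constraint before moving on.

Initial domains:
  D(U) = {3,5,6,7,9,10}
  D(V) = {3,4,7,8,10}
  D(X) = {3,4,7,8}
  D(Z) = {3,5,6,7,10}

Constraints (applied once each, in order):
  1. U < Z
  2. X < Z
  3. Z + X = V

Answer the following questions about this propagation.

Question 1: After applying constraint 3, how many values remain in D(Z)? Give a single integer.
Answer: 3

Derivation:
Constraint 1 (U < Z) on D(U)={3,5,6,7,9,10} D(Z)={3,5,6,7,10}: U {3,5,6,7,9,10}->{3,5,6,7,9}; Z {3,5,6,7,10}->{5,6,7,10}
Constraint 2 (X < Z) on D(X)={3,4,7,8} D(Z)={5,6,7,10}: no change
Constraint 3 (Z + X = V) on D(Z)={5,6,7,10} D(X)={3,4,7,8} D(V)={3,4,7,8,10}: Z {5,6,7,10}->{5,6,7}; X {3,4,7,8}->{3,4}; V {3,4,7,8,10}->{8,10}
So after constraint 3: D(Z)={5,6,7}, size = 3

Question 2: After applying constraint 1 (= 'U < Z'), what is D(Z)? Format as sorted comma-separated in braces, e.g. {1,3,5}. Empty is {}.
Answer: {5,6,7,10}

Derivation:
Constraint 1 (U < Z) on D(U)={3,5,6,7,9,10} D(Z)={3,5,6,7,10}: U {3,5,6,7,9,10}->{3,5,6,7,9}; Z {3,5,6,7,10}->{5,6,7,10}
So after constraint 1: D(Z) = {5,6,7,10}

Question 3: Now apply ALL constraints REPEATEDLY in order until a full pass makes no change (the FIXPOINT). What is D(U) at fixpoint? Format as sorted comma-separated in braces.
pass 0 (initial): D(U)={3,5,6,7,9,10}
pass 1: U {3,5,6,7,9,10}->{3,5,6,7,9}; V {3,4,7,8,10}->{8,10}; X {3,4,7,8}->{3,4}; Z {3,5,6,7,10}->{5,6,7}
pass 2: U {3,5,6,7,9}->{3,5,6}
pass 3: no change
Fixpoint after 3 passes: D(U) = {3,5,6}

Answer: {3,5,6}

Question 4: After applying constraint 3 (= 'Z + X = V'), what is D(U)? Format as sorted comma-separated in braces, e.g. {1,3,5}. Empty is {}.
Answer: {3,5,6,7,9}

Derivation:
Constraint 1 (U < Z) on D(U)={3,5,6,7,9,10} D(Z)={3,5,6,7,10}: U {3,5,6,7,9,10}->{3,5,6,7,9}; Z {3,5,6,7,10}->{5,6,7,10}
Constraint 2 (X < Z) on D(X)={3,4,7,8} D(Z)={5,6,7,10}: no change
Constraint 3 (Z + X = V) on D(Z)={5,6,7,10} D(X)={3,4,7,8} D(V)={3,4,7,8,10}: Z {5,6,7,10}->{5,6,7}; X {3,4,7,8}->{3,4}; V {3,4,7,8,10}->{8,10}
So after constraint 3: D(U) = {3,5,6,7,9}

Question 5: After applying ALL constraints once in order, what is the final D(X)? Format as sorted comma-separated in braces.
Answer: {3,4}

Derivation:
Constraint 1 (U < Z) on D(U)={3,5,6,7,9,10} D(Z)={3,5,6,7,10}: U {3,5,6,7,9,10}->{3,5,6,7,9}; Z {3,5,6,7,10}->{5,6,7,10}
Constraint 2 (X < Z) on D(X)={3,4,7,8} D(Z)={5,6,7,10}: no change
Constraint 3 (Z + X = V) on D(Z)={5,6,7,10} D(X)={3,4,7,8} D(V)={3,4,7,8,10}: Z {5,6,7,10}->{5,6,7}; X {3,4,7,8}->{3,4}; V {3,4,7,8,10}->{8,10}
So after all 3 constraints: D(X) = {3,4}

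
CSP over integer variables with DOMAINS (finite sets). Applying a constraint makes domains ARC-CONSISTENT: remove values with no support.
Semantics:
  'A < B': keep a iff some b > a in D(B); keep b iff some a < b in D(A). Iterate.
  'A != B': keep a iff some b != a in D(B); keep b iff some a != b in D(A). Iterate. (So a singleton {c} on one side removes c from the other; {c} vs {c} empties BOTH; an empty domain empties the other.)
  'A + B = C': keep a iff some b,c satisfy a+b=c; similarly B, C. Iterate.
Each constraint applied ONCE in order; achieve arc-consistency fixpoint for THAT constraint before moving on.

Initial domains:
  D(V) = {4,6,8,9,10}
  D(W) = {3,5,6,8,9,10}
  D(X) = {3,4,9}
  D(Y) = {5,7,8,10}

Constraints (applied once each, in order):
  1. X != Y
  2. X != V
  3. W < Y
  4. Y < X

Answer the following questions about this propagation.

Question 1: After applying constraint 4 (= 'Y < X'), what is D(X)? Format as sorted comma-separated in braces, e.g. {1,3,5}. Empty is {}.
Constraint 1 (X != Y) on D(X)={3,4,9} D(Y)={5,7,8,10}: no change
Constraint 2 (X != V) on D(X)={3,4,9} D(V)={4,6,8,9,10}: no change
Constraint 3 (W < Y) on D(W)={3,5,6,8,9,10} D(Y)={5,7,8,10}: W {3,5,6,8,9,10}->{3,5,6,8,9}
Constraint 4 (Y < X) on D(Y)={5,7,8,10} D(X)={3,4,9}: Y {5,7,8,10}->{5,7,8}; X {3,4,9}->{9}
So after constraint 4: D(X) = {9}

Answer: {9}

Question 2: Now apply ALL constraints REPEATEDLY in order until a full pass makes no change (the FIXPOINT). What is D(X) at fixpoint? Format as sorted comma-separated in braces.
pass 0 (initial): D(X)={3,4,9}
pass 1: W {3,5,6,8,9,10}->{3,5,6,8,9}; X {3,4,9}->{9}; Y {5,7,8,10}->{5,7,8}
pass 2: V {4,6,8,9,10}->{4,6,8,10}; W {3,5,6,8,9}->{3,5,6}
pass 3: no change
Fixpoint after 3 passes: D(X) = {9}

Answer: {9}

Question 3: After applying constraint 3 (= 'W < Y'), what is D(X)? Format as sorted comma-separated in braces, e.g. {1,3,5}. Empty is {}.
Answer: {3,4,9}

Derivation:
Constraint 1 (X != Y) on D(X)={3,4,9} D(Y)={5,7,8,10}: no change
Constraint 2 (X != V) on D(X)={3,4,9} D(V)={4,6,8,9,10}: no change
Constraint 3 (W < Y) on D(W)={3,5,6,8,9,10} D(Y)={5,7,8,10}: W {3,5,6,8,9,10}->{3,5,6,8,9}
So after constraint 3: D(X) = {3,4,9}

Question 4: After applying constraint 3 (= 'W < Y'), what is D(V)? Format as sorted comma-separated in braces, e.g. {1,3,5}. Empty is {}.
Constraint 1 (X != Y) on D(X)={3,4,9} D(Y)={5,7,8,10}: no change
Constraint 2 (X != V) on D(X)={3,4,9} D(V)={4,6,8,9,10}: no change
Constraint 3 (W < Y) on D(W)={3,5,6,8,9,10} D(Y)={5,7,8,10}: W {3,5,6,8,9,10}->{3,5,6,8,9}
So after constraint 3: D(V) = {4,6,8,9,10}

Answer: {4,6,8,9,10}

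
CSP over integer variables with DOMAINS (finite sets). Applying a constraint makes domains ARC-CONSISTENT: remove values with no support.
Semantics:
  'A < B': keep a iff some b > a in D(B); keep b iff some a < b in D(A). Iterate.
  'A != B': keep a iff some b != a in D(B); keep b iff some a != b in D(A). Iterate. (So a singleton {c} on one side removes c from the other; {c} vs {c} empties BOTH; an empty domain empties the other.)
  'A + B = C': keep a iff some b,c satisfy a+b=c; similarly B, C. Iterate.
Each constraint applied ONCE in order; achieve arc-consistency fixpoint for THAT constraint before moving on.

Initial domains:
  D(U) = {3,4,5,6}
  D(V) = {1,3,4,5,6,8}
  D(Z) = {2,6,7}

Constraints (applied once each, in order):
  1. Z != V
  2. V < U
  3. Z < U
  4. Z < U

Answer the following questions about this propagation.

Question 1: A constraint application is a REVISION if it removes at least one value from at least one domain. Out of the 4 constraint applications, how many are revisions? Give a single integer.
Answer: 2

Derivation:
Constraint 1 (Z != V) on D(Z)={2,6,7} D(V)={1,3,4,5,6,8}: no change => not a revision
Constraint 2 (V < U) on D(V)={1,3,4,5,6,8} D(U)={3,4,5,6}: V {1,3,4,5,6,8}->{1,3,4,5} => REVISION
Constraint 3 (Z < U) on D(Z)={2,6,7} D(U)={3,4,5,6}: Z {2,6,7}->{2} => REVISION
Constraint 4 (Z < U) on D(Z)={2} D(U)={3,4,5,6}: no change => not a revision
Total revisions = 2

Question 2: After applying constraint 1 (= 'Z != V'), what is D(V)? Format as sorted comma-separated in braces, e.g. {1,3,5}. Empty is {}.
Constraint 1 (Z != V) on D(Z)={2,6,7} D(V)={1,3,4,5,6,8}: no change
So after constraint 1: D(V) = {1,3,4,5,6,8}

Answer: {1,3,4,5,6,8}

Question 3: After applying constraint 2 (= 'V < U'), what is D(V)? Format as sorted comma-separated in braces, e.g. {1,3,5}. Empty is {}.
Answer: {1,3,4,5}

Derivation:
Constraint 1 (Z != V) on D(Z)={2,6,7} D(V)={1,3,4,5,6,8}: no change
Constraint 2 (V < U) on D(V)={1,3,4,5,6,8} D(U)={3,4,5,6}: V {1,3,4,5,6,8}->{1,3,4,5}
So after constraint 2: D(V) = {1,3,4,5}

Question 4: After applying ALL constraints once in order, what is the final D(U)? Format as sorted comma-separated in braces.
Answer: {3,4,5,6}

Derivation:
Constraint 1 (Z != V) on D(Z)={2,6,7} D(V)={1,3,4,5,6,8}: no change
Constraint 2 (V < U) on D(V)={1,3,4,5,6,8} D(U)={3,4,5,6}: V {1,3,4,5,6,8}->{1,3,4,5}
Constraint 3 (Z < U) on D(Z)={2,6,7} D(U)={3,4,5,6}: Z {2,6,7}->{2}
Constraint 4 (Z < U) on D(Z)={2} D(U)={3,4,5,6}: no change
So after all 4 constraints: D(U) = {3,4,5,6}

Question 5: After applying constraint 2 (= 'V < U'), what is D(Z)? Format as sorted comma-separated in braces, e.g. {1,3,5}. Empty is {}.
Answer: {2,6,7}

Derivation:
Constraint 1 (Z != V) on D(Z)={2,6,7} D(V)={1,3,4,5,6,8}: no change
Constraint 2 (V < U) on D(V)={1,3,4,5,6,8} D(U)={3,4,5,6}: V {1,3,4,5,6,8}->{1,3,4,5}
So after constraint 2: D(Z) = {2,6,7}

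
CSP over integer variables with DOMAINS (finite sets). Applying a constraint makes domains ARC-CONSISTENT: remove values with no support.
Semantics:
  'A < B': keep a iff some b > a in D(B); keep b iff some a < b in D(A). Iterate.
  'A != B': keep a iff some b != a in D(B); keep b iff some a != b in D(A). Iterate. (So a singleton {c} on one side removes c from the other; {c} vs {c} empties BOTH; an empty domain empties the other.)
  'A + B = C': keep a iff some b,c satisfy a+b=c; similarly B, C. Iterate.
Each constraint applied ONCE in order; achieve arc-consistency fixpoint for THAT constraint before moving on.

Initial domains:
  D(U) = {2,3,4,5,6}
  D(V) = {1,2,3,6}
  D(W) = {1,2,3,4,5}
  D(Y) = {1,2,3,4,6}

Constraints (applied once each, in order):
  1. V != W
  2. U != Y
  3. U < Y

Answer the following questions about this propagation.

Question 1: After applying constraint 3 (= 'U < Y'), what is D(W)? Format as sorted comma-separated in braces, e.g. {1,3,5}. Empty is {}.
Constraint 1 (V != W) on D(V)={1,2,3,6} D(W)={1,2,3,4,5}: no change
Constraint 2 (U != Y) on D(U)={2,3,4,5,6} D(Y)={1,2,3,4,6}: no change
Constraint 3 (U < Y) on D(U)={2,3,4,5,6} D(Y)={1,2,3,4,6}: U {2,3,4,5,6}->{2,3,4,5}; Y {1,2,3,4,6}->{3,4,6}
So after constraint 3: D(W) = {1,2,3,4,5}

Answer: {1,2,3,4,5}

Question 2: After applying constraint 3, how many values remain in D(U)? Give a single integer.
Constraint 1 (V != W) on D(V)={1,2,3,6} D(W)={1,2,3,4,5}: no change
Constraint 2 (U != Y) on D(U)={2,3,4,5,6} D(Y)={1,2,3,4,6}: no change
Constraint 3 (U < Y) on D(U)={2,3,4,5,6} D(Y)={1,2,3,4,6}: U {2,3,4,5,6}->{2,3,4,5}; Y {1,2,3,4,6}->{3,4,6}
So after constraint 3: D(U)={2,3,4,5}, size = 4

Answer: 4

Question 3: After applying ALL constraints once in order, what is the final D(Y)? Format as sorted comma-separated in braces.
Answer: {3,4,6}

Derivation:
Constraint 1 (V != W) on D(V)={1,2,3,6} D(W)={1,2,3,4,5}: no change
Constraint 2 (U != Y) on D(U)={2,3,4,5,6} D(Y)={1,2,3,4,6}: no change
Constraint 3 (U < Y) on D(U)={2,3,4,5,6} D(Y)={1,2,3,4,6}: U {2,3,4,5,6}->{2,3,4,5}; Y {1,2,3,4,6}->{3,4,6}
So after all 3 constraints: D(Y) = {3,4,6}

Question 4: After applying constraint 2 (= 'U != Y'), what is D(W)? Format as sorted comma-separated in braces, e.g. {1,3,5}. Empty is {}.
Constraint 1 (V != W) on D(V)={1,2,3,6} D(W)={1,2,3,4,5}: no change
Constraint 2 (U != Y) on D(U)={2,3,4,5,6} D(Y)={1,2,3,4,6}: no change
So after constraint 2: D(W) = {1,2,3,4,5}

Answer: {1,2,3,4,5}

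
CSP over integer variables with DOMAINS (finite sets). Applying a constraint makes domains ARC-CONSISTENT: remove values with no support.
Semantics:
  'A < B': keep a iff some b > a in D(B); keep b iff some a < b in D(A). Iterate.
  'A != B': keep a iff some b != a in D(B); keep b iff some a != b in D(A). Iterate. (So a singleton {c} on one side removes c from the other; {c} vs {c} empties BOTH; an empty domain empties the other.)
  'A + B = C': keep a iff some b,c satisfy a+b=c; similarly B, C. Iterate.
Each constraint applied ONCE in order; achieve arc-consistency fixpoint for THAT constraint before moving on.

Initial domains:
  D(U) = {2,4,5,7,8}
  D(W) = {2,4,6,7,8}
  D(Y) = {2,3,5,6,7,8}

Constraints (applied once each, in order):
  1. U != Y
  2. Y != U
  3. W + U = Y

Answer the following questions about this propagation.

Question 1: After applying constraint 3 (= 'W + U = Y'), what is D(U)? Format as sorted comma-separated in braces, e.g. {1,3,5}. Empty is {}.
Answer: {2,4,5}

Derivation:
Constraint 1 (U != Y) on D(U)={2,4,5,7,8} D(Y)={2,3,5,6,7,8}: no change
Constraint 2 (Y != U) on D(Y)={2,3,5,6,7,8} D(U)={2,4,5,7,8}: no change
Constraint 3 (W + U = Y) on D(W)={2,4,6,7,8} D(U)={2,4,5,7,8} D(Y)={2,3,5,6,7,8}: W {2,4,6,7,8}->{2,4,6}; U {2,4,5,7,8}->{2,4,5}; Y {2,3,5,6,7,8}->{6,7,8}
So after constraint 3: D(U) = {2,4,5}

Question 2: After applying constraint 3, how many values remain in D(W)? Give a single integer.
Constraint 1 (U != Y) on D(U)={2,4,5,7,8} D(Y)={2,3,5,6,7,8}: no change
Constraint 2 (Y != U) on D(Y)={2,3,5,6,7,8} D(U)={2,4,5,7,8}: no change
Constraint 3 (W + U = Y) on D(W)={2,4,6,7,8} D(U)={2,4,5,7,8} D(Y)={2,3,5,6,7,8}: W {2,4,6,7,8}->{2,4,6}; U {2,4,5,7,8}->{2,4,5}; Y {2,3,5,6,7,8}->{6,7,8}
So after constraint 3: D(W)={2,4,6}, size = 3

Answer: 3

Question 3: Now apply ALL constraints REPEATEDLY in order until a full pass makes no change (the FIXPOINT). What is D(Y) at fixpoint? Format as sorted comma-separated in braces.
Answer: {6,7,8}

Derivation:
pass 0 (initial): D(Y)={2,3,5,6,7,8}
pass 1: U {2,4,5,7,8}->{2,4,5}; W {2,4,6,7,8}->{2,4,6}; Y {2,3,5,6,7,8}->{6,7,8}
pass 2: no change
Fixpoint after 2 passes: D(Y) = {6,7,8}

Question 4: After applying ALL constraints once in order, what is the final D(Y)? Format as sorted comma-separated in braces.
Constraint 1 (U != Y) on D(U)={2,4,5,7,8} D(Y)={2,3,5,6,7,8}: no change
Constraint 2 (Y != U) on D(Y)={2,3,5,6,7,8} D(U)={2,4,5,7,8}: no change
Constraint 3 (W + U = Y) on D(W)={2,4,6,7,8} D(U)={2,4,5,7,8} D(Y)={2,3,5,6,7,8}: W {2,4,6,7,8}->{2,4,6}; U {2,4,5,7,8}->{2,4,5}; Y {2,3,5,6,7,8}->{6,7,8}
So after all 3 constraints: D(Y) = {6,7,8}

Answer: {6,7,8}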